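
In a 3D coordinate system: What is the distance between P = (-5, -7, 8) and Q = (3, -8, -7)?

d = √[(x₂-x₁)² + (y₂-y₁)² + (z₂-z₁)²]
  = √[8² + (-1)² + (-15)²]
  = √[64 + 1 + 225]
  = √290
  ≈ 17.03

17.03


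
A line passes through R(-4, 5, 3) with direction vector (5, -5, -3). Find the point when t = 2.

P(t) = R + t·d
  = (-4 + 5·2, 5 + (-5)·2, 3 + (-3)·2)
  = (-4 + 10, 5 - 10, 3 - 6)
  = (6, -5, -3)

(6, -5, -3)


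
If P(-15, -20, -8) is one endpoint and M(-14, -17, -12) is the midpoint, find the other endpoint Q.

Q = 2M - P
  = (2·(-14) - (-15), 2·(-17) - (-20), 2·(-12) - (-8))
  = (-28 + 15, -34 + 20, -24 + 8)
  = (-13, -14, -16)

(-13, -14, -16)


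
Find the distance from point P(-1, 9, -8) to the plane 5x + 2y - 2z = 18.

distance = |a·x₀ + b·y₀ + c·z₀ - d| / √(a² + b² + c²)
  = |5·(-1) + 2·9 + (-2)·(-8) - 18| / √(5² + 2² + (-2)²)
  = |-5 + 18 + 16 - 18| / √(25 + 4 + 4)
  = |11| / √33
  = 11 / 5.745
  ≈ 1.915

1.915


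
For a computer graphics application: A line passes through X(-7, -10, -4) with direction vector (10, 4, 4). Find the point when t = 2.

P(t) = X + t·d
  = (-7 + 10·2, -10 + 4·2, -4 + 4·2)
  = (-7 + 20, -10 + 8, -4 + 8)
  = (13, -2, 4)

(13, -2, 4)


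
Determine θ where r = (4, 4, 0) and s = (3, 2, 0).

r·s = 4·3 + 4·2 + 0·0 = 12 + 8 + 0 = 20
|r| = √(4² + 4² + 0²) = √32 ≈ 5.657
|s| = √(3² + 2² + 0²) = √13 ≈ 3.606
cos θ = (r·s)/(|r||s|) = 20/(5.657·3.606) ≈ 0.9806
θ = arccos(0.9806) ≈ 11.31°

11.31°


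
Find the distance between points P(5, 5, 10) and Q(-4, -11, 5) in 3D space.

d = √[(x₂-x₁)² + (y₂-y₁)² + (z₂-z₁)²]
  = √[(-9)² + (-16)² + (-5)²]
  = √[81 + 256 + 25]
  = √362
  ≈ 19.03

19.03


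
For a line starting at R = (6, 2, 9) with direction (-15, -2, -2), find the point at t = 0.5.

P(t) = R + t·d
  = (6 + (-15)·0.5, 2 + (-2)·0.5, 9 + (-2)·0.5)
  = (6 - 7.5, 2 - 1, 9 - 1)
  = (-1.5, 1, 8)

(-1.5, 1, 8)


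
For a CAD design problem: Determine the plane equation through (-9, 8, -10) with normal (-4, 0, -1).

The plane through P with normal n = (a, b, c) satisfies n·(r - P) = 0,
i.e. ax + by + cz = a·x₀ + b·y₀ + c·z₀.
d = (-4)·(-9) + 0·8 + (-1)·(-10)
  = 36 + 0 + 10
  = 46
Equation: -4x - z = 46

-4x - z = 46


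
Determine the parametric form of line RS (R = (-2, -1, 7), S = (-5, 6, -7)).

Direction vector d = S - R = (-5 + 2, 6 + 1, -7 - 7) = (-3, 7, -14)
Parametric form r = R + t·d:
x = -2 - 3t, y = -1 + 7t, z = 7 - 14t

x = -2 - 3t, y = -1 + 7t, z = 7 - 14t


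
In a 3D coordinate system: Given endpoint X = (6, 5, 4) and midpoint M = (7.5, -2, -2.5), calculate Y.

Y = 2M - X
  = (2·7.5 - 6, 2·(-2) - 5, 2·(-2.5) - 4)
  = (15 - 6, -4 - 5, -5 - 4)
  = (9, -9, -9)

(9, -9, -9)


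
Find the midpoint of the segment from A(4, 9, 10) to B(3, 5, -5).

M = ((x₁+x₂)/2, (y₁+y₂)/2, (z₁+z₂)/2)
  = ((4 + 3)/2, (9 + 5)/2, (10 - 5)/2)
  = (7/2, 14/2, 5/2)
  = (3.5, 7, 2.5)

(3.5, 7, 2.5)


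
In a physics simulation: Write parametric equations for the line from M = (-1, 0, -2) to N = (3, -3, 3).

Direction vector d = N - M = (3 + 1, -3 + 0, 3 + 2) = (4, -3, 5)
Parametric form r = M + t·d:
x = -1 + 4t, y = 0 - 3t, z = -2 + 5t

x = -1 + 4t, y = 0 - 3t, z = -2 + 5t


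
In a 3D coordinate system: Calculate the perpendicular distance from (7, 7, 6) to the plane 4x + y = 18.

distance = |a·x₀ + b·y₀ + c·z₀ - d| / √(a² + b² + c²)
  = |4·7 + 1·7 + 0·6 - 18| / √(4² + 1² + 0²)
  = |28 + 7 + 0 - 18| / √(16 + 1 + 0)
  = |17| / √17
  = 17 / 4.123
  ≈ 4.123

4.123


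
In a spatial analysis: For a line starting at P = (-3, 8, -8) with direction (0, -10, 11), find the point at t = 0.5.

P(t) = P + t·d
  = (-3 + 0·0.5, 8 + (-10)·0.5, -8 + 11·0.5)
  = (-3 + 0, 8 - 5, -8 + 5.5)
  = (-3, 3, -2.5)

(-3, 3, -2.5)


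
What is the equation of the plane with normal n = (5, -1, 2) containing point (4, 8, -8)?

The plane through P with normal n = (a, b, c) satisfies n·(r - P) = 0,
i.e. ax + by + cz = a·x₀ + b·y₀ + c·z₀.
d = 5·4 + (-1)·8 + 2·(-8)
  = 20 - 8 - 16
  = -4
Equation: 5x - y + 2z = -4

5x - y + 2z = -4


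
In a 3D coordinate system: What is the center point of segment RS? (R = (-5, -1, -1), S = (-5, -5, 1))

M = ((x₁+x₂)/2, (y₁+y₂)/2, (z₁+z₂)/2)
  = ((-5 - 5)/2, (-1 - 5)/2, (-1 + 1)/2)
  = (-10/2, -6/2, 0/2)
  = (-5, -3, 0)

(-5, -3, 0)


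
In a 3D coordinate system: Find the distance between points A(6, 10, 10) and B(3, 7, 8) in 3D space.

d = √[(x₂-x₁)² + (y₂-y₁)² + (z₂-z₁)²]
  = √[(-3)² + (-3)² + (-2)²]
  = √[9 + 9 + 4]
  = √22
  ≈ 4.69

4.69


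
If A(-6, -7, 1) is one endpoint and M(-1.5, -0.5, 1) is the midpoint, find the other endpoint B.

B = 2M - A
  = (2·(-1.5) - (-6), 2·(-0.5) - (-7), 2·1 - 1)
  = (-3 + 6, -1 + 7, 2 - 1)
  = (3, 6, 1)

(3, 6, 1)


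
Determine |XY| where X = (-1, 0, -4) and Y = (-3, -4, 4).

d = √[(x₂-x₁)² + (y₂-y₁)² + (z₂-z₁)²]
  = √[(-2)² + (-4)² + 8²]
  = √[4 + 16 + 64]
  = √84
  ≈ 9.165

9.165


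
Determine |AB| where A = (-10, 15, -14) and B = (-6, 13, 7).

d = √[(x₂-x₁)² + (y₂-y₁)² + (z₂-z₁)²]
  = √[4² + (-2)² + 21²]
  = √[16 + 4 + 441]
  = √461
  ≈ 21.47

21.47


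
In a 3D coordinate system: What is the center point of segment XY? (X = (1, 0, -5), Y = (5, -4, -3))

M = ((x₁+x₂)/2, (y₁+y₂)/2, (z₁+z₂)/2)
  = ((1 + 5)/2, (0 - 4)/2, (-5 - 3)/2)
  = (6/2, -4/2, -8/2)
  = (3, -2, -4)

(3, -2, -4)


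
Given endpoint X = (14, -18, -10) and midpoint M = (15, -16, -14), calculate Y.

Y = 2M - X
  = (2·15 - 14, 2·(-16) - (-18), 2·(-14) - (-10))
  = (30 - 14, -32 + 18, -28 + 10)
  = (16, -14, -18)

(16, -14, -18)


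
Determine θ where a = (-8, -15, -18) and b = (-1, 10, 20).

a·b = (-8)·(-1) + (-15)·10 + (-18)·20 = 8 - 150 - 360 = -502
|a| = √((-8)² + (-15)² + (-18)²) = √613 ≈ 24.76
|b| = √((-1)² + 10² + 20²) = √501 ≈ 22.38
cos θ = (a·b)/(|a||b|) = -502/(24.76·22.38) ≈ -0.9058
θ = arccos(-0.9058) ≈ 154.9°

154.9°


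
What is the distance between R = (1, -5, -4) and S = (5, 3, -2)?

d = √[(x₂-x₁)² + (y₂-y₁)² + (z₂-z₁)²]
  = √[4² + 8² + 2²]
  = √[16 + 64 + 4]
  = √84
  ≈ 9.165

9.165


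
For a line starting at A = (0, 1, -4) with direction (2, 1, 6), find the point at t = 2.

P(t) = A + t·d
  = (0 + 2·2, 1 + 1·2, -4 + 6·2)
  = (0 + 4, 1 + 2, -4 + 12)
  = (4, 3, 8)

(4, 3, 8)


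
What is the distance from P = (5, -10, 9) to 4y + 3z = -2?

distance = |a·x₀ + b·y₀ + c·z₀ - d| / √(a² + b² + c²)
  = |0·5 + 4·(-10) + 3·9 - (-2)| / √(0² + 4² + 3²)
  = |0 - 40 + 27 + 2| / √(0 + 16 + 9)
  = |-11| / √25
  = 11 / 5
  ≈ 2.2

2.2


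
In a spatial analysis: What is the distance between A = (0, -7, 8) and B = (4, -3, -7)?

d = √[(x₂-x₁)² + (y₂-y₁)² + (z₂-z₁)²]
  = √[4² + 4² + (-15)²]
  = √[16 + 16 + 225]
  = √257
  ≈ 16.03

16.03


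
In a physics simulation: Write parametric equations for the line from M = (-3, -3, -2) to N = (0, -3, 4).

Direction vector d = N - M = (0 + 3, -3 + 3, 4 + 2) = (3, 0, 6)
Parametric form r = M + t·d:
x = -3 + 3t, y = -3, z = -2 + 6t

x = -3 + 3t, y = -3, z = -2 + 6t


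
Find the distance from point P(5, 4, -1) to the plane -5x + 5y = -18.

distance = |a·x₀ + b·y₀ + c·z₀ - d| / √(a² + b² + c²)
  = |(-5)·5 + 5·4 + 0·(-1) - (-18)| / √((-5)² + 5² + 0²)
  = |-25 + 20 + 0 + 18| / √(25 + 25 + 0)
  = |13| / √50
  = 13 / 7.071
  ≈ 1.838

1.838


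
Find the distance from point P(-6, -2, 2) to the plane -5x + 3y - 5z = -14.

distance = |a·x₀ + b·y₀ + c·z₀ - d| / √(a² + b² + c²)
  = |(-5)·(-6) + 3·(-2) + (-5)·2 - (-14)| / √((-5)² + 3² + (-5)²)
  = |30 - 6 - 10 + 14| / √(25 + 9 + 25)
  = |28| / √59
  = 28 / 7.681
  ≈ 3.645

3.645


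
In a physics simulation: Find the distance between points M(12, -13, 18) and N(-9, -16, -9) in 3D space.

d = √[(x₂-x₁)² + (y₂-y₁)² + (z₂-z₁)²]
  = √[(-21)² + (-3)² + (-27)²]
  = √[441 + 9 + 729]
  = √1179
  ≈ 34.34

34.34


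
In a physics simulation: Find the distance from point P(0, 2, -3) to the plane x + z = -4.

distance = |a·x₀ + b·y₀ + c·z₀ - d| / √(a² + b² + c²)
  = |1·0 + 0·2 + 1·(-3) - (-4)| / √(1² + 0² + 1²)
  = |0 + 0 - 3 + 4| / √(1 + 0 + 1)
  = |1| / √2
  = 1 / 1.414
  ≈ 0.7071

0.7071


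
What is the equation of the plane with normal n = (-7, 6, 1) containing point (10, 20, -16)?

The plane through P with normal n = (a, b, c) satisfies n·(r - P) = 0,
i.e. ax + by + cz = a·x₀ + b·y₀ + c·z₀.
d = (-7)·10 + 6·20 + 1·(-16)
  = -70 + 120 - 16
  = 34
Equation: -7x + 6y + z = 34

-7x + 6y + z = 34


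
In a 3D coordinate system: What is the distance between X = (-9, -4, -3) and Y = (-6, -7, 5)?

d = √[(x₂-x₁)² + (y₂-y₁)² + (z₂-z₁)²]
  = √[3² + (-3)² + 8²]
  = √[9 + 9 + 64]
  = √82
  ≈ 9.055

9.055


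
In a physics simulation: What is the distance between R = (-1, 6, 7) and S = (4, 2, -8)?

d = √[(x₂-x₁)² + (y₂-y₁)² + (z₂-z₁)²]
  = √[5² + (-4)² + (-15)²]
  = √[25 + 16 + 225]
  = √266
  ≈ 16.31

16.31


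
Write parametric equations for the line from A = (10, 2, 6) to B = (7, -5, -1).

Direction vector d = B - A = (7 - 10, -5 - 2, -1 - 6) = (-3, -7, -7)
Parametric form r = A + t·d:
x = 10 - 3t, y = 2 - 7t, z = 6 - 7t

x = 10 - 3t, y = 2 - 7t, z = 6 - 7t


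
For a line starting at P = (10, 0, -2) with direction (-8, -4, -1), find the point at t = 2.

P(t) = P + t·d
  = (10 + (-8)·2, 0 + (-4)·2, -2 + (-1)·2)
  = (10 - 16, 0 - 8, -2 - 2)
  = (-6, -8, -4)

(-6, -8, -4)


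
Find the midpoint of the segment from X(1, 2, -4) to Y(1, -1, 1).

M = ((x₁+x₂)/2, (y₁+y₂)/2, (z₁+z₂)/2)
  = ((1 + 1)/2, (2 - 1)/2, (-4 + 1)/2)
  = (2/2, 1/2, -3/2)
  = (1, 0.5, -1.5)

(1, 0.5, -1.5)


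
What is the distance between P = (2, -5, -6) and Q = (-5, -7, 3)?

d = √[(x₂-x₁)² + (y₂-y₁)² + (z₂-z₁)²]
  = √[(-7)² + (-2)² + 9²]
  = √[49 + 4 + 81]
  = √134
  ≈ 11.58

11.58


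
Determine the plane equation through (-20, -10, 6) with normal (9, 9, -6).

The plane through P with normal n = (a, b, c) satisfies n·(r - P) = 0,
i.e. ax + by + cz = a·x₀ + b·y₀ + c·z₀.
d = 9·(-20) + 9·(-10) + (-6)·6
  = -180 - 90 - 36
  = -306
Equation: 9x + 9y - 6z = -306

9x + 9y - 6z = -306


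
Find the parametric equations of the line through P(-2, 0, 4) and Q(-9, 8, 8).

Direction vector d = Q - P = (-9 + 2, 8 + 0, 8 - 4) = (-7, 8, 4)
Parametric form r = P + t·d:
x = -2 - 7t, y = 0 + 8t, z = 4 + 4t

x = -2 - 7t, y = 0 + 8t, z = 4 + 4t


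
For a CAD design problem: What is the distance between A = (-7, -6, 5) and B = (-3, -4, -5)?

d = √[(x₂-x₁)² + (y₂-y₁)² + (z₂-z₁)²]
  = √[4² + 2² + (-10)²]
  = √[16 + 4 + 100]
  = √120
  ≈ 10.95

10.95


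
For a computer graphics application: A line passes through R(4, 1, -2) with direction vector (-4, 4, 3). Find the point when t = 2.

P(t) = R + t·d
  = (4 + (-4)·2, 1 + 4·2, -2 + 3·2)
  = (4 - 8, 1 + 8, -2 + 6)
  = (-4, 9, 4)

(-4, 9, 4)


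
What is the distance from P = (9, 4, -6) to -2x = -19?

distance = |a·x₀ + b·y₀ + c·z₀ - d| / √(a² + b² + c²)
  = |(-2)·9 + 0·4 + 0·(-6) - (-19)| / √((-2)² + 0² + 0²)
  = |-18 + 0 + 0 + 19| / √(4 + 0 + 0)
  = |1| / √4
  = 1 / 2
  ≈ 0.5

0.5


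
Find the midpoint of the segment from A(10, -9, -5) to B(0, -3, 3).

M = ((x₁+x₂)/2, (y₁+y₂)/2, (z₁+z₂)/2)
  = ((10 + 0)/2, (-9 - 3)/2, (-5 + 3)/2)
  = (10/2, -12/2, -2/2)
  = (5, -6, -1)

(5, -6, -1)


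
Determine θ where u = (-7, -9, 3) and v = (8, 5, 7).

u·v = (-7)·8 + (-9)·5 + 3·7 = -56 - 45 + 21 = -80
|u| = √((-7)² + (-9)² + 3²) = √139 ≈ 11.79
|v| = √(8² + 5² + 7²) = √138 ≈ 11.75
cos θ = (u·v)/(|u||v|) = -80/(11.79·11.75) ≈ -0.5776
θ = arccos(-0.5776) ≈ 125.3°

125.3°


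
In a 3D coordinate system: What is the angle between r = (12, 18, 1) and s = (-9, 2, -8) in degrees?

r·s = 12·(-9) + 18·2 + 1·(-8) = -108 + 36 - 8 = -80
|r| = √(12² + 18² + 1²) = √469 ≈ 21.66
|s| = √((-9)² + 2² + (-8)²) = √149 ≈ 12.21
cos θ = (r·s)/(|r||s|) = -80/(21.66·12.21) ≈ -0.3026
θ = arccos(-0.3026) ≈ 107.6°

107.6°


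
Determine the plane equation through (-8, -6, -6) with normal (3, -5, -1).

The plane through P with normal n = (a, b, c) satisfies n·(r - P) = 0,
i.e. ax + by + cz = a·x₀ + b·y₀ + c·z₀.
d = 3·(-8) + (-5)·(-6) + (-1)·(-6)
  = -24 + 30 + 6
  = 12
Equation: 3x - 5y - z = 12

3x - 5y - z = 12


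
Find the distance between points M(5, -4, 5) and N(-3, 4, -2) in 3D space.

d = √[(x₂-x₁)² + (y₂-y₁)² + (z₂-z₁)²]
  = √[(-8)² + 8² + (-7)²]
  = √[64 + 64 + 49]
  = √177
  ≈ 13.3

13.3


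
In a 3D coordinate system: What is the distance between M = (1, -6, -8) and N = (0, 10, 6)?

d = √[(x₂-x₁)² + (y₂-y₁)² + (z₂-z₁)²]
  = √[(-1)² + 16² + 14²]
  = √[1 + 256 + 196]
  = √453
  ≈ 21.28

21.28


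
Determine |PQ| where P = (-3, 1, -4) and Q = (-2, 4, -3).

d = √[(x₂-x₁)² + (y₂-y₁)² + (z₂-z₁)²]
  = √[1² + 3² + 1²]
  = √[1 + 9 + 1]
  = √11
  ≈ 3.317

3.317


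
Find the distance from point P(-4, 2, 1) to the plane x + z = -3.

distance = |a·x₀ + b·y₀ + c·z₀ - d| / √(a² + b² + c²)
  = |1·(-4) + 0·2 + 1·1 - (-3)| / √(1² + 0² + 1²)
  = |-4 + 0 + 1 + 3| / √(1 + 0 + 1)
  = |0| / √2
  = 0 / 1.414
  ≈ 0

0


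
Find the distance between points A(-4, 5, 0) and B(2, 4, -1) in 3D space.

d = √[(x₂-x₁)² + (y₂-y₁)² + (z₂-z₁)²]
  = √[6² + (-1)² + (-1)²]
  = √[36 + 1 + 1]
  = √38
  ≈ 6.164

6.164


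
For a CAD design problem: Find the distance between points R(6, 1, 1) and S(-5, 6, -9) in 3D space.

d = √[(x₂-x₁)² + (y₂-y₁)² + (z₂-z₁)²]
  = √[(-11)² + 5² + (-10)²]
  = √[121 + 25 + 100]
  = √246
  ≈ 15.68

15.68


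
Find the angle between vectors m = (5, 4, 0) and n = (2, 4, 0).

m·n = 5·2 + 4·4 + 0·0 = 10 + 16 + 0 = 26
|m| = √(5² + 4² + 0²) = √41 ≈ 6.403
|n| = √(2² + 4² + 0²) = √20 ≈ 4.472
cos θ = (m·n)/(|m||n|) = 26/(6.403·4.472) ≈ 0.908
θ = arccos(0.908) ≈ 24.78°

24.78°


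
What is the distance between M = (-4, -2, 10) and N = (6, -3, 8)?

d = √[(x₂-x₁)² + (y₂-y₁)² + (z₂-z₁)²]
  = √[10² + (-1)² + (-2)²]
  = √[100 + 1 + 4]
  = √105
  ≈ 10.25

10.25


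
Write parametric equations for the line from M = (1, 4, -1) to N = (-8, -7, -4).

Direction vector d = N - M = (-8 - 1, -7 - 4, -4 + 1) = (-9, -11, -3)
Parametric form r = M + t·d:
x = 1 - 9t, y = 4 - 11t, z = -1 - 3t

x = 1 - 9t, y = 4 - 11t, z = -1 - 3t


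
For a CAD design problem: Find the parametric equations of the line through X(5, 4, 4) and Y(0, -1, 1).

Direction vector d = Y - X = (0 - 5, -1 - 4, 1 - 4) = (-5, -5, -3)
Parametric form r = X + t·d:
x = 5 - 5t, y = 4 - 5t, z = 4 - 3t

x = 5 - 5t, y = 4 - 5t, z = 4 - 3t


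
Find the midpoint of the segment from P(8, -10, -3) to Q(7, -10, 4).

M = ((x₁+x₂)/2, (y₁+y₂)/2, (z₁+z₂)/2)
  = ((8 + 7)/2, (-10 - 10)/2, (-3 + 4)/2)
  = (15/2, -20/2, 1/2)
  = (7.5, -10, 0.5)

(7.5, -10, 0.5)


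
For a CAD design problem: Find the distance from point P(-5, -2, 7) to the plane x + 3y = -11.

distance = |a·x₀ + b·y₀ + c·z₀ - d| / √(a² + b² + c²)
  = |1·(-5) + 3·(-2) + 0·7 - (-11)| / √(1² + 3² + 0²)
  = |-5 - 6 + 0 + 11| / √(1 + 9 + 0)
  = |0| / √10
  = 0 / 3.162
  ≈ 0

0


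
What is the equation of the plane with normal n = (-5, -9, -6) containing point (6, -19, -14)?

The plane through P with normal n = (a, b, c) satisfies n·(r - P) = 0,
i.e. ax + by + cz = a·x₀ + b·y₀ + c·z₀.
d = (-5)·6 + (-9)·(-19) + (-6)·(-14)
  = -30 + 171 + 84
  = 225
Equation: -5x - 9y - 6z = 225

-5x - 9y - 6z = 225


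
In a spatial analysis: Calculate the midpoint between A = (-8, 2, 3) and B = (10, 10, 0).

M = ((x₁+x₂)/2, (y₁+y₂)/2, (z₁+z₂)/2)
  = ((-8 + 10)/2, (2 + 10)/2, (3 + 0)/2)
  = (2/2, 12/2, 3/2)
  = (1, 6, 1.5)

(1, 6, 1.5)


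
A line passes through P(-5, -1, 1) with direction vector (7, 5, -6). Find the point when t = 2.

P(t) = P + t·d
  = (-5 + 7·2, -1 + 5·2, 1 + (-6)·2)
  = (-5 + 14, -1 + 10, 1 - 12)
  = (9, 9, -11)

(9, 9, -11)


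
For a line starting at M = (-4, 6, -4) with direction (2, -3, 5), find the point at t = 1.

P(t) = M + t·d
  = (-4 + 2·1, 6 + (-3)·1, -4 + 5·1)
  = (-4 + 2, 6 - 3, -4 + 5)
  = (-2, 3, 1)

(-2, 3, 1)


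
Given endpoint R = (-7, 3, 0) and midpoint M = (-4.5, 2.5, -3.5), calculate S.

S = 2M - R
  = (2·(-4.5) - (-7), 2·2.5 - 3, 2·(-3.5) - 0)
  = (-9 + 7, 5 - 3, -7 + 0)
  = (-2, 2, -7)

(-2, 2, -7)


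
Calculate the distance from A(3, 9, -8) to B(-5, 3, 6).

d = √[(x₂-x₁)² + (y₂-y₁)² + (z₂-z₁)²]
  = √[(-8)² + (-6)² + 14²]
  = √[64 + 36 + 196]
  = √296
  ≈ 17.2

17.2


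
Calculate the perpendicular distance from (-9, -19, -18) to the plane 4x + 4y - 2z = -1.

distance = |a·x₀ + b·y₀ + c·z₀ - d| / √(a² + b² + c²)
  = |4·(-9) + 4·(-19) + (-2)·(-18) - (-1)| / √(4² + 4² + (-2)²)
  = |-36 - 76 + 36 + 1| / √(16 + 16 + 4)
  = |-75| / √36
  = 75 / 6
  ≈ 12.5

12.5


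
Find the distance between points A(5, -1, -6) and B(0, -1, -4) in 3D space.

d = √[(x₂-x₁)² + (y₂-y₁)² + (z₂-z₁)²]
  = √[(-5)² + 0² + 2²]
  = √[25 + 0 + 4]
  = √29
  ≈ 5.385

5.385


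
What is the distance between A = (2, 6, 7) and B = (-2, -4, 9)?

d = √[(x₂-x₁)² + (y₂-y₁)² + (z₂-z₁)²]
  = √[(-4)² + (-10)² + 2²]
  = √[16 + 100 + 4]
  = √120
  ≈ 10.95

10.95


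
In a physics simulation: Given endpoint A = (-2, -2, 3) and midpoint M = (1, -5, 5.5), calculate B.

B = 2M - A
  = (2·1 - (-2), 2·(-5) - (-2), 2·5.5 - 3)
  = (2 + 2, -10 + 2, 11 - 3)
  = (4, -8, 8)

(4, -8, 8)


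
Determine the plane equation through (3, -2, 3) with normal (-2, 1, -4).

The plane through P with normal n = (a, b, c) satisfies n·(r - P) = 0,
i.e. ax + by + cz = a·x₀ + b·y₀ + c·z₀.
d = (-2)·3 + 1·(-2) + (-4)·3
  = -6 - 2 - 12
  = -20
Equation: -2x + y - 4z = -20

-2x + y - 4z = -20


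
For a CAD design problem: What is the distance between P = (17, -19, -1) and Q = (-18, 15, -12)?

d = √[(x₂-x₁)² + (y₂-y₁)² + (z₂-z₁)²]
  = √[(-35)² + 34² + (-11)²]
  = √[1225 + 1156 + 121]
  = √2502
  ≈ 50.02

50.02


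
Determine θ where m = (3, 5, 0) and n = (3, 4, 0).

m·n = 3·3 + 5·4 + 0·0 = 9 + 20 + 0 = 29
|m| = √(3² + 5² + 0²) = √34 ≈ 5.831
|n| = √(3² + 4² + 0²) = √25 ≈ 5
cos θ = (m·n)/(|m||n|) = 29/(5.831·5) ≈ 0.9947
θ = arccos(0.9947) ≈ 5.906°

5.906°


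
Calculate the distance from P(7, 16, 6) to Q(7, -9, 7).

d = √[(x₂-x₁)² + (y₂-y₁)² + (z₂-z₁)²]
  = √[0² + (-25)² + 1²]
  = √[0 + 625 + 1]
  = √626
  ≈ 25.02

25.02


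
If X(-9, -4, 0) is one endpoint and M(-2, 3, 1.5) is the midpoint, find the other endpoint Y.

Y = 2M - X
  = (2·(-2) - (-9), 2·3 - (-4), 2·1.5 - 0)
  = (-4 + 9, 6 + 4, 3 + 0)
  = (5, 10, 3)

(5, 10, 3)


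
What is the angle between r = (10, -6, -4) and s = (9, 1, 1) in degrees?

r·s = 10·9 + (-6)·1 + (-4)·1 = 90 - 6 - 4 = 80
|r| = √(10² + (-6)² + (-4)²) = √152 ≈ 12.33
|s| = √(9² + 1² + 1²) = √83 ≈ 9.11
cos θ = (r·s)/(|r||s|) = 80/(12.33·9.11) ≈ 0.7122
θ = arccos(0.7122) ≈ 44.58°

44.58°


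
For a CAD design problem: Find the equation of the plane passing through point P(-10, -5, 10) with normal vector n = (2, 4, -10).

The plane through P with normal n = (a, b, c) satisfies n·(r - P) = 0,
i.e. ax + by + cz = a·x₀ + b·y₀ + c·z₀.
d = 2·(-10) + 4·(-5) + (-10)·10
  = -20 - 20 - 100
  = -140
Equation: 2x + 4y - 10z = -140

2x + 4y - 10z = -140


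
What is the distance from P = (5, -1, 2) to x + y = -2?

distance = |a·x₀ + b·y₀ + c·z₀ - d| / √(a² + b² + c²)
  = |1·5 + 1·(-1) + 0·2 - (-2)| / √(1² + 1² + 0²)
  = |5 - 1 + 0 + 2| / √(1 + 1 + 0)
  = |6| / √2
  = 6 / 1.414
  ≈ 4.243

4.243


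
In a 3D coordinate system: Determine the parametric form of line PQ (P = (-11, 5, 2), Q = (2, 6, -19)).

Direction vector d = Q - P = (2 + 11, 6 - 5, -19 - 2) = (13, 1, -21)
Parametric form r = P + t·d:
x = -11 + 13t, y = 5 + t, z = 2 - 21t

x = -11 + 13t, y = 5 + t, z = 2 - 21t


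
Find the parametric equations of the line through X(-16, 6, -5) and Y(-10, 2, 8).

Direction vector d = Y - X = (-10 + 16, 2 - 6, 8 + 5) = (6, -4, 13)
Parametric form r = X + t·d:
x = -16 + 6t, y = 6 - 4t, z = -5 + 13t

x = -16 + 6t, y = 6 - 4t, z = -5 + 13t


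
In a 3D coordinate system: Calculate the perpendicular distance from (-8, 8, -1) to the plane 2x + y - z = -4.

distance = |a·x₀ + b·y₀ + c·z₀ - d| / √(a² + b² + c²)
  = |2·(-8) + 1·8 + (-1)·(-1) - (-4)| / √(2² + 1² + (-1)²)
  = |-16 + 8 + 1 + 4| / √(4 + 1 + 1)
  = |-3| / √6
  = 3 / 2.449
  ≈ 1.225

1.225


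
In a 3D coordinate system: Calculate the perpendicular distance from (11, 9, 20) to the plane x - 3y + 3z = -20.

distance = |a·x₀ + b·y₀ + c·z₀ - d| / √(a² + b² + c²)
  = |1·11 + (-3)·9 + 3·20 - (-20)| / √(1² + (-3)² + 3²)
  = |11 - 27 + 60 + 20| / √(1 + 9 + 9)
  = |64| / √19
  = 64 / 4.359
  ≈ 14.68

14.68


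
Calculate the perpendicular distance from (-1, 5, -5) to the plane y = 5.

distance = |a·x₀ + b·y₀ + c·z₀ - d| / √(a² + b² + c²)
  = |0·(-1) + 1·5 + 0·(-5) - 5| / √(0² + 1² + 0²)
  = |0 + 5 + 0 - 5| / √(0 + 1 + 0)
  = |0| / √1
  = 0 / 1
  ≈ 0

0


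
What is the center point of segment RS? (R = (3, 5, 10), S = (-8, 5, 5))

M = ((x₁+x₂)/2, (y₁+y₂)/2, (z₁+z₂)/2)
  = ((3 - 8)/2, (5 + 5)/2, (10 + 5)/2)
  = (-5/2, 10/2, 15/2)
  = (-2.5, 5, 7.5)

(-2.5, 5, 7.5)


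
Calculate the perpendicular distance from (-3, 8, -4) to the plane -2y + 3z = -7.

distance = |a·x₀ + b·y₀ + c·z₀ - d| / √(a² + b² + c²)
  = |0·(-3) + (-2)·8 + 3·(-4) - (-7)| / √(0² + (-2)² + 3²)
  = |0 - 16 - 12 + 7| / √(0 + 4 + 9)
  = |-21| / √13
  = 21 / 3.606
  ≈ 5.824

5.824


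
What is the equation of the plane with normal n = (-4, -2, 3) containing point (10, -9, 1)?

The plane through P with normal n = (a, b, c) satisfies n·(r - P) = 0,
i.e. ax + by + cz = a·x₀ + b·y₀ + c·z₀.
d = (-4)·10 + (-2)·(-9) + 3·1
  = -40 + 18 + 3
  = -19
Equation: -4x - 2y + 3z = -19

-4x - 2y + 3z = -19


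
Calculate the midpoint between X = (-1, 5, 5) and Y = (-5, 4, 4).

M = ((x₁+x₂)/2, (y₁+y₂)/2, (z₁+z₂)/2)
  = ((-1 - 5)/2, (5 + 4)/2, (5 + 4)/2)
  = (-6/2, 9/2, 9/2)
  = (-3, 4.5, 4.5)

(-3, 4.5, 4.5)


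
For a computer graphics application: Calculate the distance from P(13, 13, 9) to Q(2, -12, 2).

d = √[(x₂-x₁)² + (y₂-y₁)² + (z₂-z₁)²]
  = √[(-11)² + (-25)² + (-7)²]
  = √[121 + 625 + 49]
  = √795
  ≈ 28.2

28.2


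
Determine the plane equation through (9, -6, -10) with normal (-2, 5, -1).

The plane through P with normal n = (a, b, c) satisfies n·(r - P) = 0,
i.e. ax + by + cz = a·x₀ + b·y₀ + c·z₀.
d = (-2)·9 + 5·(-6) + (-1)·(-10)
  = -18 - 30 + 10
  = -38
Equation: -2x + 5y - z = -38

-2x + 5y - z = -38


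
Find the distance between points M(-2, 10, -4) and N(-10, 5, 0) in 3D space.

d = √[(x₂-x₁)² + (y₂-y₁)² + (z₂-z₁)²]
  = √[(-8)² + (-5)² + 4²]
  = √[64 + 25 + 16]
  = √105
  ≈ 10.25

10.25


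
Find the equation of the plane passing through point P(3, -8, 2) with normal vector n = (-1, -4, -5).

The plane through P with normal n = (a, b, c) satisfies n·(r - P) = 0,
i.e. ax + by + cz = a·x₀ + b·y₀ + c·z₀.
d = (-1)·3 + (-4)·(-8) + (-5)·2
  = -3 + 32 - 10
  = 19
Equation: -x - 4y - 5z = 19

-x - 4y - 5z = 19


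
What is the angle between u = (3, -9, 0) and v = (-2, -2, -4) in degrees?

u·v = 3·(-2) + (-9)·(-2) + 0·(-4) = -6 + 18 + 0 = 12
|u| = √(3² + (-9)² + 0²) = √90 ≈ 9.487
|v| = √((-2)² + (-2)² + (-4)²) = √24 ≈ 4.899
cos θ = (u·v)/(|u||v|) = 12/(9.487·4.899) ≈ 0.2582
θ = arccos(0.2582) ≈ 75.04°

75.04°


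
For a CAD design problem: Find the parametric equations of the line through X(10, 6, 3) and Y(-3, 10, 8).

Direction vector d = Y - X = (-3 - 10, 10 - 6, 8 - 3) = (-13, 4, 5)
Parametric form r = X + t·d:
x = 10 - 13t, y = 6 + 4t, z = 3 + 5t

x = 10 - 13t, y = 6 + 4t, z = 3 + 5t


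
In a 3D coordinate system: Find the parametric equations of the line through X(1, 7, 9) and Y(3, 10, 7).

Direction vector d = Y - X = (3 - 1, 10 - 7, 7 - 9) = (2, 3, -2)
Parametric form r = X + t·d:
x = 1 + 2t, y = 7 + 3t, z = 9 - 2t

x = 1 + 2t, y = 7 + 3t, z = 9 - 2t


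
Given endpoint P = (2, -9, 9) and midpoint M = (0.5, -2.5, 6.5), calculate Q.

Q = 2M - P
  = (2·0.5 - 2, 2·(-2.5) - (-9), 2·6.5 - 9)
  = (1 - 2, -5 + 9, 13 - 9)
  = (-1, 4, 4)

(-1, 4, 4)


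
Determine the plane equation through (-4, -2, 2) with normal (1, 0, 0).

The plane through P with normal n = (a, b, c) satisfies n·(r - P) = 0,
i.e. ax + by + cz = a·x₀ + b·y₀ + c·z₀.
d = 1·(-4) + 0·(-2) + 0·2
  = -4 + 0 + 0
  = -4
Equation: x = -4

x = -4


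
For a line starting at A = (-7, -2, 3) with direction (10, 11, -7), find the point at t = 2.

P(t) = A + t·d
  = (-7 + 10·2, -2 + 11·2, 3 + (-7)·2)
  = (-7 + 20, -2 + 22, 3 - 14)
  = (13, 20, -11)

(13, 20, -11)


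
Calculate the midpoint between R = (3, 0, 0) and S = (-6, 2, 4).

M = ((x₁+x₂)/2, (y₁+y₂)/2, (z₁+z₂)/2)
  = ((3 - 6)/2, (0 + 2)/2, (0 + 4)/2)
  = (-3/2, 2/2, 4/2)
  = (-1.5, 1, 2)

(-1.5, 1, 2)


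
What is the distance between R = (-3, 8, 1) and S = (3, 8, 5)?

d = √[(x₂-x₁)² + (y₂-y₁)² + (z₂-z₁)²]
  = √[6² + 0² + 4²]
  = √[36 + 0 + 16]
  = √52
  ≈ 7.211

7.211


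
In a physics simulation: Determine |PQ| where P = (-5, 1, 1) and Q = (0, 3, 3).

d = √[(x₂-x₁)² + (y₂-y₁)² + (z₂-z₁)²]
  = √[5² + 2² + 2²]
  = √[25 + 4 + 4]
  = √33
  ≈ 5.745

5.745


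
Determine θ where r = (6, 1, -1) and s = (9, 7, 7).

r·s = 6·9 + 1·7 + (-1)·7 = 54 + 7 - 7 = 54
|r| = √(6² + 1² + (-1)²) = √38 ≈ 6.164
|s| = √(9² + 7² + 7²) = √179 ≈ 13.38
cos θ = (r·s)/(|r||s|) = 54/(6.164·13.38) ≈ 0.6547
θ = arccos(0.6547) ≈ 49.1°

49.1°


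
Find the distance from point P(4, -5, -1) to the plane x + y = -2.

distance = |a·x₀ + b·y₀ + c·z₀ - d| / √(a² + b² + c²)
  = |1·4 + 1·(-5) + 0·(-1) - (-2)| / √(1² + 1² + 0²)
  = |4 - 5 + 0 + 2| / √(1 + 1 + 0)
  = |1| / √2
  = 1 / 1.414
  ≈ 0.7071

0.7071


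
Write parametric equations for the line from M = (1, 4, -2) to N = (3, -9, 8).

Direction vector d = N - M = (3 - 1, -9 - 4, 8 + 2) = (2, -13, 10)
Parametric form r = M + t·d:
x = 1 + 2t, y = 4 - 13t, z = -2 + 10t

x = 1 + 2t, y = 4 - 13t, z = -2 + 10t


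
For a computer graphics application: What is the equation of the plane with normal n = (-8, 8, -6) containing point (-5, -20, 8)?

The plane through P with normal n = (a, b, c) satisfies n·(r - P) = 0,
i.e. ax + by + cz = a·x₀ + b·y₀ + c·z₀.
d = (-8)·(-5) + 8·(-20) + (-6)·8
  = 40 - 160 - 48
  = -168
Equation: -8x + 8y - 6z = -168

-8x + 8y - 6z = -168


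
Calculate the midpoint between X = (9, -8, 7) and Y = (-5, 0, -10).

M = ((x₁+x₂)/2, (y₁+y₂)/2, (z₁+z₂)/2)
  = ((9 - 5)/2, (-8 + 0)/2, (7 - 10)/2)
  = (4/2, -8/2, -3/2)
  = (2, -4, -1.5)

(2, -4, -1.5)


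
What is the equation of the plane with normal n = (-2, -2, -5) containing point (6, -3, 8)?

The plane through P with normal n = (a, b, c) satisfies n·(r - P) = 0,
i.e. ax + by + cz = a·x₀ + b·y₀ + c·z₀.
d = (-2)·6 + (-2)·(-3) + (-5)·8
  = -12 + 6 - 40
  = -46
Equation: -2x - 2y - 5z = -46

-2x - 2y - 5z = -46


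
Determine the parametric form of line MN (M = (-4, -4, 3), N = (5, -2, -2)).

Direction vector d = N - M = (5 + 4, -2 + 4, -2 - 3) = (9, 2, -5)
Parametric form r = M + t·d:
x = -4 + 9t, y = -4 + 2t, z = 3 - 5t

x = -4 + 9t, y = -4 + 2t, z = 3 - 5t


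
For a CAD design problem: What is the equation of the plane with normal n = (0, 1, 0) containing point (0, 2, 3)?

The plane through P with normal n = (a, b, c) satisfies n·(r - P) = 0,
i.e. ax + by + cz = a·x₀ + b·y₀ + c·z₀.
d = 0·0 + 1·2 + 0·3
  = 0 + 2 + 0
  = 2
Equation: y = 2

y = 2


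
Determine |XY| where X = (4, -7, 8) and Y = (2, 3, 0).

d = √[(x₂-x₁)² + (y₂-y₁)² + (z₂-z₁)²]
  = √[(-2)² + 10² + (-8)²]
  = √[4 + 100 + 64]
  = √168
  ≈ 12.96

12.96


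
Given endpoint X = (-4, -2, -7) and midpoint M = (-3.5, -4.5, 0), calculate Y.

Y = 2M - X
  = (2·(-3.5) - (-4), 2·(-4.5) - (-2), 2·0 - (-7))
  = (-7 + 4, -9 + 2, 0 + 7)
  = (-3, -7, 7)

(-3, -7, 7)


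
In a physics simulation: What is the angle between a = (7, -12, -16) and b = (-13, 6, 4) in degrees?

a·b = 7·(-13) + (-12)·6 + (-16)·4 = -91 - 72 - 64 = -227
|a| = √(7² + (-12)² + (-16)²) = √449 ≈ 21.19
|b| = √((-13)² + 6² + 4²) = √221 ≈ 14.87
cos θ = (a·b)/(|a||b|) = -227/(21.19·14.87) ≈ -0.7206
θ = arccos(-0.7206) ≈ 136.1°

136.1°


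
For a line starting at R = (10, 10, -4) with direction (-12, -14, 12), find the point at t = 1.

P(t) = R + t·d
  = (10 + (-12)·1, 10 + (-14)·1, -4 + 12·1)
  = (10 - 12, 10 - 14, -4 + 12)
  = (-2, -4, 8)

(-2, -4, 8)


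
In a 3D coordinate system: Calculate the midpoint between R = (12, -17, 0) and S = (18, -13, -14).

M = ((x₁+x₂)/2, (y₁+y₂)/2, (z₁+z₂)/2)
  = ((12 + 18)/2, (-17 - 13)/2, (0 - 14)/2)
  = (30/2, -30/2, -14/2)
  = (15, -15, -7)

(15, -15, -7)


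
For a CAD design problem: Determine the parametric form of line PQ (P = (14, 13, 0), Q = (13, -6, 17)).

Direction vector d = Q - P = (13 - 14, -6 - 13, 17 + 0) = (-1, -19, 17)
Parametric form r = P + t·d:
x = 14 - t, y = 13 - 19t, z = 0 + 17t

x = 14 - t, y = 13 - 19t, z = 0 + 17t


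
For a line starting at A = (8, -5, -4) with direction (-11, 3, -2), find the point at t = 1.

P(t) = A + t·d
  = (8 + (-11)·1, -5 + 3·1, -4 + (-2)·1)
  = (8 - 11, -5 + 3, -4 - 2)
  = (-3, -2, -6)

(-3, -2, -6)


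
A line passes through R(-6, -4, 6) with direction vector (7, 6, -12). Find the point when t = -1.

P(t) = R + t·d
  = (-6 + 7·(-1), -4 + 6·(-1), 6 + (-12)·(-1))
  = (-6 - 7, -4 - 6, 6 + 12)
  = (-13, -10, 18)

(-13, -10, 18)


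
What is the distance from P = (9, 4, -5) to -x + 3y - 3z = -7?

distance = |a·x₀ + b·y₀ + c·z₀ - d| / √(a² + b² + c²)
  = |(-1)·9 + 3·4 + (-3)·(-5) - (-7)| / √((-1)² + 3² + (-3)²)
  = |-9 + 12 + 15 + 7| / √(1 + 9 + 9)
  = |25| / √19
  = 25 / 4.359
  ≈ 5.735

5.735


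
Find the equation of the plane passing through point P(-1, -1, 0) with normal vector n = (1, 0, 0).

The plane through P with normal n = (a, b, c) satisfies n·(r - P) = 0,
i.e. ax + by + cz = a·x₀ + b·y₀ + c·z₀.
d = 1·(-1) + 0·(-1) + 0·0
  = -1 + 0 + 0
  = -1
Equation: x = -1

x = -1


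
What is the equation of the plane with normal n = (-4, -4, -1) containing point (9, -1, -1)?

The plane through P with normal n = (a, b, c) satisfies n·(r - P) = 0,
i.e. ax + by + cz = a·x₀ + b·y₀ + c·z₀.
d = (-4)·9 + (-4)·(-1) + (-1)·(-1)
  = -36 + 4 + 1
  = -31
Equation: -4x - 4y - z = -31

-4x - 4y - z = -31


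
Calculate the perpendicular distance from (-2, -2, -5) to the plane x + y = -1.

distance = |a·x₀ + b·y₀ + c·z₀ - d| / √(a² + b² + c²)
  = |1·(-2) + 1·(-2) + 0·(-5) - (-1)| / √(1² + 1² + 0²)
  = |-2 - 2 + 0 + 1| / √(1 + 1 + 0)
  = |-3| / √2
  = 3 / 1.414
  ≈ 2.121

2.121


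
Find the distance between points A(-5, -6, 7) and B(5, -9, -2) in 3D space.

d = √[(x₂-x₁)² + (y₂-y₁)² + (z₂-z₁)²]
  = √[10² + (-3)² + (-9)²]
  = √[100 + 9 + 81]
  = √190
  ≈ 13.78

13.78


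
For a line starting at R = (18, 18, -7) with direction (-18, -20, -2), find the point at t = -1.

P(t) = R + t·d
  = (18 + (-18)·(-1), 18 + (-20)·(-1), -7 + (-2)·(-1))
  = (18 + 18, 18 + 20, -7 + 2)
  = (36, 38, -5)

(36, 38, -5)


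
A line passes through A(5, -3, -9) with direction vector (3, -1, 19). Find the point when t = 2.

P(t) = A + t·d
  = (5 + 3·2, -3 + (-1)·2, -9 + 19·2)
  = (5 + 6, -3 - 2, -9 + 38)
  = (11, -5, 29)

(11, -5, 29)


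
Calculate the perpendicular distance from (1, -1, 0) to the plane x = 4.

distance = |a·x₀ + b·y₀ + c·z₀ - d| / √(a² + b² + c²)
  = |1·1 + 0·(-1) + 0·0 - 4| / √(1² + 0² + 0²)
  = |1 + 0 + 0 - 4| / √(1 + 0 + 0)
  = |-3| / √1
  = 3 / 1
  ≈ 3

3


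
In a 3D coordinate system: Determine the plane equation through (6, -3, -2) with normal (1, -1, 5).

The plane through P with normal n = (a, b, c) satisfies n·(r - P) = 0,
i.e. ax + by + cz = a·x₀ + b·y₀ + c·z₀.
d = 1·6 + (-1)·(-3) + 5·(-2)
  = 6 + 3 - 10
  = -1
Equation: x - y + 5z = -1

x - y + 5z = -1


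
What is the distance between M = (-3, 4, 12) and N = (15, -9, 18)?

d = √[(x₂-x₁)² + (y₂-y₁)² + (z₂-z₁)²]
  = √[18² + (-13)² + 6²]
  = √[324 + 169 + 36]
  = √529
  ≈ 23

23


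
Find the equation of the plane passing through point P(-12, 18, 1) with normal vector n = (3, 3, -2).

The plane through P with normal n = (a, b, c) satisfies n·(r - P) = 0,
i.e. ax + by + cz = a·x₀ + b·y₀ + c·z₀.
d = 3·(-12) + 3·18 + (-2)·1
  = -36 + 54 - 2
  = 16
Equation: 3x + 3y - 2z = 16

3x + 3y - 2z = 16


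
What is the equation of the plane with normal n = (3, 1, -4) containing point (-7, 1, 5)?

The plane through P with normal n = (a, b, c) satisfies n·(r - P) = 0,
i.e. ax + by + cz = a·x₀ + b·y₀ + c·z₀.
d = 3·(-7) + 1·1 + (-4)·5
  = -21 + 1 - 20
  = -40
Equation: 3x + y - 4z = -40

3x + y - 4z = -40


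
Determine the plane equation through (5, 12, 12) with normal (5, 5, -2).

The plane through P with normal n = (a, b, c) satisfies n·(r - P) = 0,
i.e. ax + by + cz = a·x₀ + b·y₀ + c·z₀.
d = 5·5 + 5·12 + (-2)·12
  = 25 + 60 - 24
  = 61
Equation: 5x + 5y - 2z = 61

5x + 5y - 2z = 61


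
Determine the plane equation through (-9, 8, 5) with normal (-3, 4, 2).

The plane through P with normal n = (a, b, c) satisfies n·(r - P) = 0,
i.e. ax + by + cz = a·x₀ + b·y₀ + c·z₀.
d = (-3)·(-9) + 4·8 + 2·5
  = 27 + 32 + 10
  = 69
Equation: -3x + 4y + 2z = 69

-3x + 4y + 2z = 69


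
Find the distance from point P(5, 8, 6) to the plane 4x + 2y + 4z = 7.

distance = |a·x₀ + b·y₀ + c·z₀ - d| / √(a² + b² + c²)
  = |4·5 + 2·8 + 4·6 - 7| / √(4² + 2² + 4²)
  = |20 + 16 + 24 - 7| / √(16 + 4 + 16)
  = |53| / √36
  = 53 / 6
  ≈ 8.833

8.833


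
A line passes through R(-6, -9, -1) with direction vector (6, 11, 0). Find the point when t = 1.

P(t) = R + t·d
  = (-6 + 6·1, -9 + 11·1, -1 + 0·1)
  = (-6 + 6, -9 + 11, -1 + 0)
  = (0, 2, -1)

(0, 2, -1)


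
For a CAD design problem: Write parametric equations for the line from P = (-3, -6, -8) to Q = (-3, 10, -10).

Direction vector d = Q - P = (-3 + 3, 10 + 6, -10 + 8) = (0, 16, -2)
Parametric form r = P + t·d:
x = -3, y = -6 + 16t, z = -8 - 2t

x = -3, y = -6 + 16t, z = -8 - 2t


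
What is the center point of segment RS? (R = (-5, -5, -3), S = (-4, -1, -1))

M = ((x₁+x₂)/2, (y₁+y₂)/2, (z₁+z₂)/2)
  = ((-5 - 4)/2, (-5 - 1)/2, (-3 - 1)/2)
  = (-9/2, -6/2, -4/2)
  = (-4.5, -3, -2)

(-4.5, -3, -2)


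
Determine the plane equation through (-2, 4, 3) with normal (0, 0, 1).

The plane through P with normal n = (a, b, c) satisfies n·(r - P) = 0,
i.e. ax + by + cz = a·x₀ + b·y₀ + c·z₀.
d = 0·(-2) + 0·4 + 1·3
  = 0 + 0 + 3
  = 3
Equation: z = 3

z = 3


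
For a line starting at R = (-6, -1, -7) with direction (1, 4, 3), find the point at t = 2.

P(t) = R + t·d
  = (-6 + 1·2, -1 + 4·2, -7 + 3·2)
  = (-6 + 2, -1 + 8, -7 + 6)
  = (-4, 7, -1)

(-4, 7, -1)


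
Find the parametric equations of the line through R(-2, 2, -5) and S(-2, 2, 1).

Direction vector d = S - R = (-2 + 2, 2 - 2, 1 + 5) = (0, 0, 6)
Parametric form r = R + t·d:
x = -2, y = 2, z = -5 + 6t

x = -2, y = 2, z = -5 + 6t


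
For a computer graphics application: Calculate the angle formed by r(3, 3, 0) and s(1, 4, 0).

r·s = 3·1 + 3·4 + 0·0 = 3 + 12 + 0 = 15
|r| = √(3² + 3² + 0²) = √18 ≈ 4.243
|s| = √(1² + 4² + 0²) = √17 ≈ 4.123
cos θ = (r·s)/(|r||s|) = 15/(4.243·4.123) ≈ 0.8575
θ = arccos(0.8575) ≈ 30.96°

30.96°


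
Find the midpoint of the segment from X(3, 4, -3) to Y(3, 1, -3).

M = ((x₁+x₂)/2, (y₁+y₂)/2, (z₁+z₂)/2)
  = ((3 + 3)/2, (4 + 1)/2, (-3 - 3)/2)
  = (6/2, 5/2, -6/2)
  = (3, 2.5, -3)

(3, 2.5, -3)


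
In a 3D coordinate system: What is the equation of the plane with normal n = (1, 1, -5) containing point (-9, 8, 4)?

The plane through P with normal n = (a, b, c) satisfies n·(r - P) = 0,
i.e. ax + by + cz = a·x₀ + b·y₀ + c·z₀.
d = 1·(-9) + 1·8 + (-5)·4
  = -9 + 8 - 20
  = -21
Equation: x + y - 5z = -21

x + y - 5z = -21


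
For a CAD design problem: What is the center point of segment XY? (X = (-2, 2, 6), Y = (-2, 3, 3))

M = ((x₁+x₂)/2, (y₁+y₂)/2, (z₁+z₂)/2)
  = ((-2 - 2)/2, (2 + 3)/2, (6 + 3)/2)
  = (-4/2, 5/2, 9/2)
  = (-2, 2.5, 4.5)

(-2, 2.5, 4.5)


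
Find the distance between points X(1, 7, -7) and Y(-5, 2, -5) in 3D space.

d = √[(x₂-x₁)² + (y₂-y₁)² + (z₂-z₁)²]
  = √[(-6)² + (-5)² + 2²]
  = √[36 + 25 + 4]
  = √65
  ≈ 8.062

8.062


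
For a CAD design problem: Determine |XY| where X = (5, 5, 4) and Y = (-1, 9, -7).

d = √[(x₂-x₁)² + (y₂-y₁)² + (z₂-z₁)²]
  = √[(-6)² + 4² + (-11)²]
  = √[36 + 16 + 121]
  = √173
  ≈ 13.15

13.15


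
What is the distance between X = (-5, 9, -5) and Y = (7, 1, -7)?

d = √[(x₂-x₁)² + (y₂-y₁)² + (z₂-z₁)²]
  = √[12² + (-8)² + (-2)²]
  = √[144 + 64 + 4]
  = √212
  ≈ 14.56

14.56


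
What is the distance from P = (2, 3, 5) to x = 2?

distance = |a·x₀ + b·y₀ + c·z₀ - d| / √(a² + b² + c²)
  = |1·2 + 0·3 + 0·5 - 2| / √(1² + 0² + 0²)
  = |2 + 0 + 0 - 2| / √(1 + 0 + 0)
  = |0| / √1
  = 0 / 1
  ≈ 0

0


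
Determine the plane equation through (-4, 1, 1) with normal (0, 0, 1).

The plane through P with normal n = (a, b, c) satisfies n·(r - P) = 0,
i.e. ax + by + cz = a·x₀ + b·y₀ + c·z₀.
d = 0·(-4) + 0·1 + 1·1
  = 0 + 0 + 1
  = 1
Equation: z = 1

z = 1


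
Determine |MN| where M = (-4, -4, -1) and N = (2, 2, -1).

d = √[(x₂-x₁)² + (y₂-y₁)² + (z₂-z₁)²]
  = √[6² + 6² + 0²]
  = √[36 + 36 + 0]
  = √72
  ≈ 8.485

8.485


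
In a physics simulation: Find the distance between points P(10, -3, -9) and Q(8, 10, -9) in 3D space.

d = √[(x₂-x₁)² + (y₂-y₁)² + (z₂-z₁)²]
  = √[(-2)² + 13² + 0²]
  = √[4 + 169 + 0]
  = √173
  ≈ 13.15

13.15


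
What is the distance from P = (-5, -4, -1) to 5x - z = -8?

distance = |a·x₀ + b·y₀ + c·z₀ - d| / √(a² + b² + c²)
  = |5·(-5) + 0·(-4) + (-1)·(-1) - (-8)| / √(5² + 0² + (-1)²)
  = |-25 + 0 + 1 + 8| / √(25 + 0 + 1)
  = |-16| / √26
  = 16 / 5.099
  ≈ 3.138

3.138
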